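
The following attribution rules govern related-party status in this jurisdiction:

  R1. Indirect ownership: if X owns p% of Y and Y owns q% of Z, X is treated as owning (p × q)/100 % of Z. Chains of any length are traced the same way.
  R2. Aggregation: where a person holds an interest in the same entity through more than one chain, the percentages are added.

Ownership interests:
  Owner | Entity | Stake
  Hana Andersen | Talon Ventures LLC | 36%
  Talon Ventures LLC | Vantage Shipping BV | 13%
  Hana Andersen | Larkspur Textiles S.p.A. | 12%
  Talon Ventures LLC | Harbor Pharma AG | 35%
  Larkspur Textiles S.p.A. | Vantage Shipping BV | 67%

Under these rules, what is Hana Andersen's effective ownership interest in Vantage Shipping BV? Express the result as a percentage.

12.72%

Chain via Larkspur Textiles S.p.A. (R1): 12% × 67% = 8.04% of Vantage Shipping BV.
Chain via Talon Ventures LLC (R1): 36% × 13% = 4.68% of Vantage Shipping BV.
Aggregating (R2): 8.04% + 4.68% = 12.72%.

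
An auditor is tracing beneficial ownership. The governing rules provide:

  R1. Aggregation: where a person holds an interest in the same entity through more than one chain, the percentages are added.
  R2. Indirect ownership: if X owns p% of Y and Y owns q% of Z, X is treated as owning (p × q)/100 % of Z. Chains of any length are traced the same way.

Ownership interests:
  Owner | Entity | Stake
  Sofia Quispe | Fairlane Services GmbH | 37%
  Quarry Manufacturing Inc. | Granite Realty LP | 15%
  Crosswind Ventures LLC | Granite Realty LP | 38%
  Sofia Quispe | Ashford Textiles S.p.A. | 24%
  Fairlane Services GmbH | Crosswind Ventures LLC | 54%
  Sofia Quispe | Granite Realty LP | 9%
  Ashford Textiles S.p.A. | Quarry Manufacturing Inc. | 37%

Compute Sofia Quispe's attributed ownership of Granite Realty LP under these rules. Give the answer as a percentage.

17.9244%

Chain via Fairlane Services GmbH → Crosswind Ventures LLC (R2): 37% × 54% × 38% = 7.5924% of Granite Realty LP.
Chain via Ashford Textiles S.p.A. → Quarry Manufacturing Inc. (R2): 24% × 37% × 15% = 1.332% of Granite Realty LP.
Direct interest in Granite Realty LP: 9%.
Aggregating (R1): 7.5924% + 1.332% + 9% = 17.9244%.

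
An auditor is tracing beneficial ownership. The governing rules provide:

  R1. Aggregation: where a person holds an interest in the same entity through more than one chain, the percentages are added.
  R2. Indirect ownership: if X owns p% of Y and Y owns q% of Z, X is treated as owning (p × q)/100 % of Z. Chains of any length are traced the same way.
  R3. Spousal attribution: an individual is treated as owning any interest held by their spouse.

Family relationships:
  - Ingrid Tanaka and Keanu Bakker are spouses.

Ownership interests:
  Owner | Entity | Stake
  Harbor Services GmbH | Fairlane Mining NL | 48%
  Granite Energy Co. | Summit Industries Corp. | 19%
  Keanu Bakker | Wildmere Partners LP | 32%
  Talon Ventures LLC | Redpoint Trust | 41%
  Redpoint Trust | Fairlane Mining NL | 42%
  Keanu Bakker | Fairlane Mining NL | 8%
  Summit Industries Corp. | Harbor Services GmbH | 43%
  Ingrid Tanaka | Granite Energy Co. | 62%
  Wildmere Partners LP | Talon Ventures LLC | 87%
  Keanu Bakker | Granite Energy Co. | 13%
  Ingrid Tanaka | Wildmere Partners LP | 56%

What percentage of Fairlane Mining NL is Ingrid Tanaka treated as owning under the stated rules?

24.124832%

By spousal attribution (R3), Ingrid Tanaka is treated as also owning Keanu Bakker's interest in Wildmere Partners LP, giving 56% + 32% = 88%.
By spousal attribution (R3), Ingrid Tanaka is treated as also owning Keanu Bakker's interest in Granite Energy Co, giving 62% + 13% = 75%.
By spousal attribution (R3), Ingrid Tanaka is treated as owning Keanu Bakker's 8% interest in Fairlane Mining NL.
Chain via Wildmere Partners LP → Talon Ventures LLC → Redpoint Trust (R2): 88% × 87% × 41% × 42% = 13.183632% of Fairlane Mining NL.
Chain via Granite Energy Co. → Summit Industries Corp. → Harbor Services GmbH (R2): 75% × 19% × 43% × 48% = 2.9412% of Fairlane Mining NL.
Direct interest in Fairlane Mining NL: 8%.
Aggregating (R1): 13.183632% + 2.9412% + 8% = 24.124832%.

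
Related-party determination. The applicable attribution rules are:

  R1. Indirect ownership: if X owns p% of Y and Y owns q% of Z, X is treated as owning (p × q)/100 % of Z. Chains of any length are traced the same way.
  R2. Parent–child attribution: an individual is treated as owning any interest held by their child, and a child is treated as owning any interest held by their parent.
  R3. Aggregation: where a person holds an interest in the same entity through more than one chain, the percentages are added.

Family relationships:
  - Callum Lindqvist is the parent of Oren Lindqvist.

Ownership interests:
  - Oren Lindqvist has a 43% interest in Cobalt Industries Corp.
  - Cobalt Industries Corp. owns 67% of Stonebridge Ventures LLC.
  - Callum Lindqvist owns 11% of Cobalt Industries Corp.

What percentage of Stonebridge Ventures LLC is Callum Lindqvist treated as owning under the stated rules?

By parent–child attribution (R2), Callum Lindqvist is treated as also owning Oren Lindqvist's interest in Cobalt Industries Corp, giving 11% + 43% = 54%.
Chain via Cobalt Industries Corp. (R1): 54% × 67% = 36.18% of Stonebridge Ventures LLC.

36.18%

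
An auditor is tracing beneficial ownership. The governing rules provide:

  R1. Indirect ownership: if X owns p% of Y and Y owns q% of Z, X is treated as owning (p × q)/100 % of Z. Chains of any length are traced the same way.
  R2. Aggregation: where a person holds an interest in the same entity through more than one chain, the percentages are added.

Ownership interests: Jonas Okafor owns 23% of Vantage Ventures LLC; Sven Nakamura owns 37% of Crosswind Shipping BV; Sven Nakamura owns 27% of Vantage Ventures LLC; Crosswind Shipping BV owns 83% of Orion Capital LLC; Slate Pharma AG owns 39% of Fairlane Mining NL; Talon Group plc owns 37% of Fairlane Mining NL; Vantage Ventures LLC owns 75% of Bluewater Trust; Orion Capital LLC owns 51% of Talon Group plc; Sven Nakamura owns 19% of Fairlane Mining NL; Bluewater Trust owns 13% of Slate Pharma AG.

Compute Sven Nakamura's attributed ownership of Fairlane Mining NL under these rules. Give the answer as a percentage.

Chain via Crosswind Shipping BV → Orion Capital LLC → Talon Group plc (R1): 37% × 83% × 51% × 37% = 5.794977% of Fairlane Mining NL.
Chain via Vantage Ventures LLC → Bluewater Trust → Slate Pharma AG (R1): 27% × 75% × 13% × 39% = 1.026675% of Fairlane Mining NL.
Direct interest in Fairlane Mining NL: 19%.
Aggregating (R2): 5.794977% + 1.026675% + 19% = 25.821652%.

25.821652%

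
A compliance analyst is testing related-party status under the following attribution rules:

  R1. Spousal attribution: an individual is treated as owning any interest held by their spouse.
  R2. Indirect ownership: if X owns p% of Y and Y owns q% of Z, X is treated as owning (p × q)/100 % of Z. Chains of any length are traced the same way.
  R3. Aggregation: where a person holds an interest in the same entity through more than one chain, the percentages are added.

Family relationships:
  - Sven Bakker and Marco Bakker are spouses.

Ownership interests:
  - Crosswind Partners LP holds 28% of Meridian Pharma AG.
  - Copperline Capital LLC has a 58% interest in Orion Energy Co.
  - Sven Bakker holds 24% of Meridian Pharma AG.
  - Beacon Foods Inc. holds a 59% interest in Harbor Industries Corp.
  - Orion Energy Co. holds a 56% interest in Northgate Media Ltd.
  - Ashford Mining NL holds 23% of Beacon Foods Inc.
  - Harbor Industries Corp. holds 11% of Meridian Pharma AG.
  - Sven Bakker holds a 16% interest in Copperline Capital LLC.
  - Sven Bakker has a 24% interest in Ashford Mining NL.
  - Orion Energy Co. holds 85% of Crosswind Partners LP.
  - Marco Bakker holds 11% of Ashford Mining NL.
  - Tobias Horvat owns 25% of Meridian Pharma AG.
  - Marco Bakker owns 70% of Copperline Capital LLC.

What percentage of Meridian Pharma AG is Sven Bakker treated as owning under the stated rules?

36.393885%

By spousal attribution (R1), Sven Bakker is treated as also owning Marco Bakker's interest in Copperline Capital LLC, giving 16% + 70% = 86%.
By spousal attribution (R1), Sven Bakker is treated as also owning Marco Bakker's interest in Ashford Mining NL, giving 24% + 11% = 35%.
Chain via Copperline Capital LLC → Orion Energy Co. → Crosswind Partners LP (R2): 86% × 58% × 85% × 28% = 11.87144% of Meridian Pharma AG.
Chain via Ashford Mining NL → Beacon Foods Inc. → Harbor Industries Corp. (R2): 35% × 23% × 59% × 11% = 0.522445% of Meridian Pharma AG.
Direct interest in Meridian Pharma AG: 24%.
Aggregating (R3): 11.87144% + 0.522445% + 24% = 36.393885%.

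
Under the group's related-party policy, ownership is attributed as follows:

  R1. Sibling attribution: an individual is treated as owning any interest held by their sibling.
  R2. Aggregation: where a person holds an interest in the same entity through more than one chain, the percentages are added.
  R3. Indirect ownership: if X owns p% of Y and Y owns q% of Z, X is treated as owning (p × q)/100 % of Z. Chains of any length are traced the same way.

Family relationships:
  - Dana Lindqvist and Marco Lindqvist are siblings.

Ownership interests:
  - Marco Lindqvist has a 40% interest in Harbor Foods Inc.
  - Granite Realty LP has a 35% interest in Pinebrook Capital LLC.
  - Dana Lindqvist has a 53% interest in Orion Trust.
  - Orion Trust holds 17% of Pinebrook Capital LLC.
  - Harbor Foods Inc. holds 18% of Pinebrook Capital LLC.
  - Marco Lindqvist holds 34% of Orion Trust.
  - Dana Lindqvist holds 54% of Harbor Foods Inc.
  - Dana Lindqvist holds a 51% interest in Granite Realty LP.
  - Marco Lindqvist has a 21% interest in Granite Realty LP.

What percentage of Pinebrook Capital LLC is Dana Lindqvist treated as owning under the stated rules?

56.91%

By sibling attribution (R1), Dana Lindqvist is treated as also owning Marco Lindqvist's interest in Orion Trust, giving 53% + 34% = 87%.
By sibling attribution (R1), Dana Lindqvist is treated as also owning Marco Lindqvist's interest in Harbor Foods Inc, giving 54% + 40% = 94%.
By sibling attribution (R1), Dana Lindqvist is treated as also owning Marco Lindqvist's interest in Granite Realty LP, giving 51% + 21% = 72%.
Chain via Orion Trust (R3): 87% × 17% = 14.79% of Pinebrook Capital LLC.
Chain via Harbor Foods Inc. (R3): 94% × 18% = 16.92% of Pinebrook Capital LLC.
Chain via Granite Realty LP (R3): 72% × 35% = 25.2% of Pinebrook Capital LLC.
Aggregating (R2): 14.79% + 16.92% + 25.2% = 56.91%.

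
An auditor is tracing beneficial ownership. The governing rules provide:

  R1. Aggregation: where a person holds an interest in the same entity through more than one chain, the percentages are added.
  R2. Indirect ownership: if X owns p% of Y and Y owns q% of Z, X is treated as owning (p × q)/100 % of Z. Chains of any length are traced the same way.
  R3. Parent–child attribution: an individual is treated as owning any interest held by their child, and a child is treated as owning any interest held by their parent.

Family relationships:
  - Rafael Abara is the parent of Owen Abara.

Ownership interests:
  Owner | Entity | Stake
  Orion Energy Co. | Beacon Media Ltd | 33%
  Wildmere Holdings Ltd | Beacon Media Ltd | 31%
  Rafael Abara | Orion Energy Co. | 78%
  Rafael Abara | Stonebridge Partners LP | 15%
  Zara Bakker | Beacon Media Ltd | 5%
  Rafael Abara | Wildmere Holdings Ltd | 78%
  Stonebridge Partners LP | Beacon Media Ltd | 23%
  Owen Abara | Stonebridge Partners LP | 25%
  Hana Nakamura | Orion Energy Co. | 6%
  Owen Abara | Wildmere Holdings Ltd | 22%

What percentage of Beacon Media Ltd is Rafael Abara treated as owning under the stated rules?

By parent–child attribution (R3), Rafael Abara is treated as also owning Owen Abara's interest in Stonebridge Partners LP, giving 15% + 25% = 40%.
By parent–child attribution (R3), Rafael Abara is treated as also owning Owen Abara's interest in Wildmere Holdings Ltd, giving 78% + 22% = 100%.
Chain via Stonebridge Partners LP (R2): 40% × 23% = 9.2% of Beacon Media Ltd.
Chain via Orion Energy Co. (R2): 78% × 33% = 25.74% of Beacon Media Ltd.
Chain via Wildmere Holdings Ltd (R2): 100% × 31% = 31% of Beacon Media Ltd.
Aggregating (R1): 9.2% + 25.74% + 31% = 65.94%.

65.94%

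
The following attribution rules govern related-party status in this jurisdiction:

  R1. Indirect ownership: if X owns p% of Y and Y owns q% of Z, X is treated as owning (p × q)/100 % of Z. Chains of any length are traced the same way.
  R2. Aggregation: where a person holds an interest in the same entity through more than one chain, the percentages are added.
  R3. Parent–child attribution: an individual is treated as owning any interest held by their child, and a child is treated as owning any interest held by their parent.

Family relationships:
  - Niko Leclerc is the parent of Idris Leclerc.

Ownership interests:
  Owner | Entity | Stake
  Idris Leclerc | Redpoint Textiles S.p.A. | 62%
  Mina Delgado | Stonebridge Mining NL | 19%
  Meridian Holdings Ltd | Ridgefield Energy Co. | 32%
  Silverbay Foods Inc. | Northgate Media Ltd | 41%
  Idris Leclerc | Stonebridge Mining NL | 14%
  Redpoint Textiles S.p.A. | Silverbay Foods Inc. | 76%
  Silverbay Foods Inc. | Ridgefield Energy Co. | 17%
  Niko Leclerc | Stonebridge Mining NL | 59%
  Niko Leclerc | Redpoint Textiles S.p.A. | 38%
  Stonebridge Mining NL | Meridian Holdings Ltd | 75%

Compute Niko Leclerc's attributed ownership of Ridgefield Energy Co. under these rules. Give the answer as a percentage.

By parent–child attribution (R3), Niko Leclerc is treated as also owning Idris Leclerc's interest in Redpoint Textiles S.p.A, giving 38% + 62% = 100%.
By parent–child attribution (R3), Niko Leclerc is treated as also owning Idris Leclerc's interest in Stonebridge Mining NL, giving 59% + 14% = 73%.
Chain via Redpoint Textiles S.p.A. → Silverbay Foods Inc. (R1): 100% × 76% × 17% = 12.92% of Ridgefield Energy Co.
Chain via Stonebridge Mining NL → Meridian Holdings Ltd (R1): 73% × 75% × 32% = 17.52% of Ridgefield Energy Co.
Aggregating (R2): 12.92% + 17.52% = 30.44%.

30.44%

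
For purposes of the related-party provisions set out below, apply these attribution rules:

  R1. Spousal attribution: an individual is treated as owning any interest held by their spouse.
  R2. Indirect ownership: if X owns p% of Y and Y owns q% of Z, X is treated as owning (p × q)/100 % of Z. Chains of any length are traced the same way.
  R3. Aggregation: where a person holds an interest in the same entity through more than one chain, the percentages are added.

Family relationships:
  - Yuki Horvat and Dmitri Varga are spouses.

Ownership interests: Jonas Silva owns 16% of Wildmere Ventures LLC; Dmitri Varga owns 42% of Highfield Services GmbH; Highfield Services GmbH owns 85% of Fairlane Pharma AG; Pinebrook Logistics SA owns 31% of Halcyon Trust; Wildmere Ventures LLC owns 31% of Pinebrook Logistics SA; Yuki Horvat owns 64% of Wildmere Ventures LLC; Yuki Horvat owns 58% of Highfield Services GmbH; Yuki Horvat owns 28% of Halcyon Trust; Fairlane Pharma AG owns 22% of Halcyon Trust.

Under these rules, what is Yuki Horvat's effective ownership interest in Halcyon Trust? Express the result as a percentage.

By spousal attribution (R1), Yuki Horvat is treated as also owning Dmitri Varga's interest in Highfield Services GmbH, giving 58% + 42% = 100%.
Chain via Highfield Services GmbH → Fairlane Pharma AG (R2): 100% × 85% × 22% = 18.7% of Halcyon Trust.
Chain via Wildmere Ventures LLC → Pinebrook Logistics SA (R2): 64% × 31% × 31% = 6.1504% of Halcyon Trust.
Direct interest in Halcyon Trust: 28%.
Aggregating (R3): 18.7% + 6.1504% + 28% = 52.8504%.

52.8504%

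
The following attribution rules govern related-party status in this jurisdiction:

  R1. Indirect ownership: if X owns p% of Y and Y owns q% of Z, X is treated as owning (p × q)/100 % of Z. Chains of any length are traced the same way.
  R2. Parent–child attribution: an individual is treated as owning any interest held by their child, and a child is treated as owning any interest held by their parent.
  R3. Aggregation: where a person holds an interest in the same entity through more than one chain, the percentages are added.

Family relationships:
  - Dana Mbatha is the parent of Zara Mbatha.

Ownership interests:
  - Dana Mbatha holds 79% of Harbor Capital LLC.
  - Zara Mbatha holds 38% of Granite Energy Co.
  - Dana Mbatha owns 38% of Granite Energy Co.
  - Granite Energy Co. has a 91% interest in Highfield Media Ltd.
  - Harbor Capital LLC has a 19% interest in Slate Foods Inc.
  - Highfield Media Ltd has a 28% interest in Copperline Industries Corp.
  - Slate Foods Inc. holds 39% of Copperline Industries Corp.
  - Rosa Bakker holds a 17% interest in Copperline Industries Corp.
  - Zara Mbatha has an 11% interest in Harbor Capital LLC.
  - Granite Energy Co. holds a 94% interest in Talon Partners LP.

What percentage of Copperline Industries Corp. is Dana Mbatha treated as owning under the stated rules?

26.0338%

By parent–child attribution (R2), Dana Mbatha is treated as also owning Zara Mbatha's interest in Granite Energy Co, giving 38% + 38% = 76%.
By parent–child attribution (R2), Dana Mbatha is treated as also owning Zara Mbatha's interest in Harbor Capital LLC, giving 79% + 11% = 90%.
Chain via Granite Energy Co. → Highfield Media Ltd (R1): 76% × 91% × 28% = 19.3648% of Copperline Industries Corp.
Chain via Harbor Capital LLC → Slate Foods Inc. (R1): 90% × 19% × 39% = 6.669% of Copperline Industries Corp.
Aggregating (R3): 19.3648% + 6.669% = 26.0338%.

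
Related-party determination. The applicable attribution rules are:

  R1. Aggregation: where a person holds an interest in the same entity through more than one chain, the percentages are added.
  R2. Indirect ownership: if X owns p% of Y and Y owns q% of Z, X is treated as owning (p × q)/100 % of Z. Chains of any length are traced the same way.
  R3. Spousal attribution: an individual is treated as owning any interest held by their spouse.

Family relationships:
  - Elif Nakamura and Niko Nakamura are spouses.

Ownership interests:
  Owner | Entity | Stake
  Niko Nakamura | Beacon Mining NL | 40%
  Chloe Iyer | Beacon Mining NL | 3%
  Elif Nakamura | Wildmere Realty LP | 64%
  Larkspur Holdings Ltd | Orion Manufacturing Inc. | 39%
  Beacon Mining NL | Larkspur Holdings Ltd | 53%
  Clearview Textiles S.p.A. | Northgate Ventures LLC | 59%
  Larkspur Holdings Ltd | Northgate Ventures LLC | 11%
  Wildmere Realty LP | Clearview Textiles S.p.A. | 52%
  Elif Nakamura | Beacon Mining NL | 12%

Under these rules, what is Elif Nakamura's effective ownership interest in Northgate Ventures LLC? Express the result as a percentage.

By spousal attribution (R3), Elif Nakamura is treated as also owning Niko Nakamura's interest in Beacon Mining NL, giving 12% + 40% = 52%.
Chain via Wildmere Realty LP → Clearview Textiles S.p.A. (R2): 64% × 52% × 59% = 19.6352% of Northgate Ventures LLC.
Chain via Beacon Mining NL → Larkspur Holdings Ltd (R2): 52% × 53% × 11% = 3.0316% of Northgate Ventures LLC.
Aggregating (R1): 19.6352% + 3.0316% = 22.6668%.

22.6668%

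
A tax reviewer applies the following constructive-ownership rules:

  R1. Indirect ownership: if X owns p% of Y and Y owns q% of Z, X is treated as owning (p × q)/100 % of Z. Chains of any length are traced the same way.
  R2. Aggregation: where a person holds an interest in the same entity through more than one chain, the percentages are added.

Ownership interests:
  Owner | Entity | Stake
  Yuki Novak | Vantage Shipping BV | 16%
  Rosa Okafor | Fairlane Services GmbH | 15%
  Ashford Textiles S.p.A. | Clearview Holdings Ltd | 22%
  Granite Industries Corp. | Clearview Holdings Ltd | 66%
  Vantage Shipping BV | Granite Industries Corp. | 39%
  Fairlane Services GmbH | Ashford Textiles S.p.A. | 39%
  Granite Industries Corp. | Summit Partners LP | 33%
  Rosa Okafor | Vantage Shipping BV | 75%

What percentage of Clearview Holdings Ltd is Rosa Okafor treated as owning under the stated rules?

20.592%

Chain via Fairlane Services GmbH → Ashford Textiles S.p.A. (R1): 15% × 39% × 22% = 1.287% of Clearview Holdings Ltd.
Chain via Vantage Shipping BV → Granite Industries Corp. (R1): 75% × 39% × 66% = 19.305% of Clearview Holdings Ltd.
Aggregating (R2): 1.287% + 19.305% = 20.592%.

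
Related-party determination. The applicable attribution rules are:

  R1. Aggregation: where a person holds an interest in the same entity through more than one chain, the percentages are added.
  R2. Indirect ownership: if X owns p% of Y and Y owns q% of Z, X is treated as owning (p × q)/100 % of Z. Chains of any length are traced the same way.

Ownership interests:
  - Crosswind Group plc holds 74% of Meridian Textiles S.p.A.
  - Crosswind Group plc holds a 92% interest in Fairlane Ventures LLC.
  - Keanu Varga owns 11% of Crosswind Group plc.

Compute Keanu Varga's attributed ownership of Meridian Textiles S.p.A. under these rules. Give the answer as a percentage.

Chain via Crosswind Group plc (R2): 11% × 74% = 8.14% of Meridian Textiles S.p.A.

8.14%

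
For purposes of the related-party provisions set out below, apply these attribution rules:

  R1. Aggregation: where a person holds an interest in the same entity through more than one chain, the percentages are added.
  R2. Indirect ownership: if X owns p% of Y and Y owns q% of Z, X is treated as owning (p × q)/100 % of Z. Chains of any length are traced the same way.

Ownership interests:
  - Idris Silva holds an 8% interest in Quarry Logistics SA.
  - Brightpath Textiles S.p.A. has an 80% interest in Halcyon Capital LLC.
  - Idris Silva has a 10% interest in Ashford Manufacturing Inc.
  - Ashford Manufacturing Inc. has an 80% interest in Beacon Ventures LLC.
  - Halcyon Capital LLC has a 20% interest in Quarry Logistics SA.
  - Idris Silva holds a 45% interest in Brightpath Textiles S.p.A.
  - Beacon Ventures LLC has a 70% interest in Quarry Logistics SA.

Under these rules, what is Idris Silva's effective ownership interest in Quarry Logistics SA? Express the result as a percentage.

Chain via Brightpath Textiles S.p.A. → Halcyon Capital LLC (R2): 45% × 80% × 20% = 7.2% of Quarry Logistics SA.
Chain via Ashford Manufacturing Inc. → Beacon Ventures LLC (R2): 10% × 80% × 70% = 5.6% of Quarry Logistics SA.
Direct interest in Quarry Logistics SA: 8%.
Aggregating (R1): 7.2% + 5.6% + 8% = 20.8%.

20.8%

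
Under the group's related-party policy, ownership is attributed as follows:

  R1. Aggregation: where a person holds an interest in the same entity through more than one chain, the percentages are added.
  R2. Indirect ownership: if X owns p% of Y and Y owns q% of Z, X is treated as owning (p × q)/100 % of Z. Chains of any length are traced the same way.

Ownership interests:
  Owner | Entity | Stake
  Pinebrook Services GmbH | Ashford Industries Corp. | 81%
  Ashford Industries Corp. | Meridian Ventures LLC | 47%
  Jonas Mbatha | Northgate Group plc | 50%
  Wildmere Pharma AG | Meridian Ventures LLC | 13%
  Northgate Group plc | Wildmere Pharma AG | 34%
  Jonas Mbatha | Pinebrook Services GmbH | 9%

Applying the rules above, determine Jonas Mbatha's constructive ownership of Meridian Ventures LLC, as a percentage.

Chain via Northgate Group plc → Wildmere Pharma AG (R2): 50% × 34% × 13% = 2.21% of Meridian Ventures LLC.
Chain via Pinebrook Services GmbH → Ashford Industries Corp. (R2): 9% × 81% × 47% = 3.4263% of Meridian Ventures LLC.
Aggregating (R1): 2.21% + 3.4263% = 5.6363%.

5.6363%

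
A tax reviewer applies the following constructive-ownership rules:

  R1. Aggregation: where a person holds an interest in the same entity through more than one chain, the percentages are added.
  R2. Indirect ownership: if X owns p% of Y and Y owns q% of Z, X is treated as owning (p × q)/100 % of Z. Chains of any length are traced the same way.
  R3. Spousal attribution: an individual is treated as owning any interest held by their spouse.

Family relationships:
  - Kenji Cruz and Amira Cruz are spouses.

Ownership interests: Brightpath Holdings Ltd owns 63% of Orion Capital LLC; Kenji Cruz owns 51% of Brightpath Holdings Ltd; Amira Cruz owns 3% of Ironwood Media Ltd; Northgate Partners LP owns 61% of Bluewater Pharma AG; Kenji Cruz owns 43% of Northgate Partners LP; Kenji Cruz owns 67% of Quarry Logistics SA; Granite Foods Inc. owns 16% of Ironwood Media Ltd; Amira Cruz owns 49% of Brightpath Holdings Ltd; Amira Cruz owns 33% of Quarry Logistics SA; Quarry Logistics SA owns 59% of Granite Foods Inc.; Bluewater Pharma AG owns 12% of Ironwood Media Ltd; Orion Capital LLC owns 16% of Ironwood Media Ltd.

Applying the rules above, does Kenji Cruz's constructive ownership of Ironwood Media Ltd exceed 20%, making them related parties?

By spousal attribution (R3), Kenji Cruz is treated as also owning Amira Cruz's interest in Quarry Logistics SA, giving 67% + 33% = 100%.
By spousal attribution (R3), Kenji Cruz is treated as also owning Amira Cruz's interest in Brightpath Holdings Ltd, giving 51% + 49% = 100%.
By spousal attribution (R3), Kenji Cruz is treated as owning Amira Cruz's 3% interest in Ironwood Media Ltd.
Chain via Quarry Logistics SA → Granite Foods Inc. (R2): 100% × 59% × 16% = 9.44% of Ironwood Media Ltd.
Chain via Brightpath Holdings Ltd → Orion Capital LLC (R2): 100% × 63% × 16% = 10.08% of Ironwood Media Ltd.
Chain via Northgate Partners LP → Bluewater Pharma AG (R2): 43% × 61% × 12% = 3.1476% of Ironwood Media Ltd.
Direct interest in Ironwood Media Ltd: 3%.
Aggregating (R1): 9.44% + 10.08% + 3.1476% + 3% = 25.6676%.
25.6676% exceeds the 20% threshold, so Kenji is a related party to Ironwood Media Ltd.

Yes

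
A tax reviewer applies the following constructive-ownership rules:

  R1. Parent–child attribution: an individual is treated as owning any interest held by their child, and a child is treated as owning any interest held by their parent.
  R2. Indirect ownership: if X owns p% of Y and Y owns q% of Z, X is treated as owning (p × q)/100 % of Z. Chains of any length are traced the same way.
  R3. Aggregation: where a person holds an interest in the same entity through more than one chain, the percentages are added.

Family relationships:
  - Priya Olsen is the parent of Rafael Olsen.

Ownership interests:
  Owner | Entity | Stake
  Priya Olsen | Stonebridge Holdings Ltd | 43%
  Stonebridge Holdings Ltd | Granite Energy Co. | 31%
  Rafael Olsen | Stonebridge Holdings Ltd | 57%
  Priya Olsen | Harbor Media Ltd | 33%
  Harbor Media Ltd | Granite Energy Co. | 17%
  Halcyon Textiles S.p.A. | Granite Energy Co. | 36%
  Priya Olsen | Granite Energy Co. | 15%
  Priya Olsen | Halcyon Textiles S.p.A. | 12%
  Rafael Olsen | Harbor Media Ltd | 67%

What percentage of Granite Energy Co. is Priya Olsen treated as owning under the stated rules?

By parent–child attribution (R1), Priya Olsen is treated as also owning Rafael Olsen's interest in Harbor Media Ltd, giving 33% + 67% = 100%.
By parent–child attribution (R1), Priya Olsen is treated as also owning Rafael Olsen's interest in Stonebridge Holdings Ltd, giving 43% + 57% = 100%.
Chain via Harbor Media Ltd (R2): 100% × 17% = 17% of Granite Energy Co.
Chain via Stonebridge Holdings Ltd (R2): 100% × 31% = 31% of Granite Energy Co.
Chain via Halcyon Textiles S.p.A. (R2): 12% × 36% = 4.32% of Granite Energy Co.
Direct interest in Granite Energy Co: 15%.
Aggregating (R3): 17% + 31% + 4.32% + 15% = 67.32%.

67.32%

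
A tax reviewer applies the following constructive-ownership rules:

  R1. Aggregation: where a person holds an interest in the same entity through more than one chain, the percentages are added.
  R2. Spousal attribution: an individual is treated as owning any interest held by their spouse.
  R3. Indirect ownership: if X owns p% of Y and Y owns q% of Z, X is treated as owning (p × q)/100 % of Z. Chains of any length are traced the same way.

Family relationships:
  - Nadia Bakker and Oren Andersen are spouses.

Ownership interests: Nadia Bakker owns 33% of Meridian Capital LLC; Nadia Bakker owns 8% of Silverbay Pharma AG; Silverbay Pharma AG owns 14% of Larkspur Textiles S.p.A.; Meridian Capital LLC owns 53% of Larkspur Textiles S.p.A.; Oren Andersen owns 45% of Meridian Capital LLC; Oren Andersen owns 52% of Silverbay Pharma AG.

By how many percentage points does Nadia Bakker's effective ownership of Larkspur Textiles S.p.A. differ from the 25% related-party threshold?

24.74

By spousal attribution (R2), Nadia Bakker is treated as also owning Oren Andersen's interest in Silverbay Pharma AG, giving 8% + 52% = 60%.
By spousal attribution (R2), Nadia Bakker is treated as also owning Oren Andersen's interest in Meridian Capital LLC, giving 33% + 45% = 78%.
Chain via Silverbay Pharma AG (R3): 60% × 14% = 8.4% of Larkspur Textiles S.p.A.
Chain via Meridian Capital LLC (R3): 78% × 53% = 41.34% of Larkspur Textiles S.p.A.
Aggregating (R1): 8.4% + 41.34% = 49.74%.
49.74% exceeds the 25% threshold by 24.74 percentage points.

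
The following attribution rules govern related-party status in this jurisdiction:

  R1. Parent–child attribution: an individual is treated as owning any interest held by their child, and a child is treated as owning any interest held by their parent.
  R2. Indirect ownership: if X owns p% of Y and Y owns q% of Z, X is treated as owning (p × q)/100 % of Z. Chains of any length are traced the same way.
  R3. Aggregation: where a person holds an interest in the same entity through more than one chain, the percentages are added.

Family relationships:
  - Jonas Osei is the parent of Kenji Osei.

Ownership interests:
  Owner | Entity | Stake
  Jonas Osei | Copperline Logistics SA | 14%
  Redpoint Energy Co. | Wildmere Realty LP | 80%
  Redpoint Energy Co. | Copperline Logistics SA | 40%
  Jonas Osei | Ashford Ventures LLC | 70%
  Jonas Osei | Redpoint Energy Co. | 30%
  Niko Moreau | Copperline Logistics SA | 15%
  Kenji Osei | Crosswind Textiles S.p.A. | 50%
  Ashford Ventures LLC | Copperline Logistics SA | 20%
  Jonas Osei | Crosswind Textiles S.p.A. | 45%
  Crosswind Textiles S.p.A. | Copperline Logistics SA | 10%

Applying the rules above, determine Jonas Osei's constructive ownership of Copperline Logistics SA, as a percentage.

49.5%

By parent–child attribution (R1), Jonas Osei is treated as also owning Kenji Osei's interest in Crosswind Textiles S.p.A, giving 45% + 50% = 95%.
Chain via Crosswind Textiles S.p.A. (R2): 95% × 10% = 9.5% of Copperline Logistics SA.
Chain via Ashford Ventures LLC (R2): 70% × 20% = 14% of Copperline Logistics SA.
Chain via Redpoint Energy Co. (R2): 30% × 40% = 12% of Copperline Logistics SA.
Direct interest in Copperline Logistics SA: 14%.
Aggregating (R3): 9.5% + 14% + 12% + 14% = 49.5%.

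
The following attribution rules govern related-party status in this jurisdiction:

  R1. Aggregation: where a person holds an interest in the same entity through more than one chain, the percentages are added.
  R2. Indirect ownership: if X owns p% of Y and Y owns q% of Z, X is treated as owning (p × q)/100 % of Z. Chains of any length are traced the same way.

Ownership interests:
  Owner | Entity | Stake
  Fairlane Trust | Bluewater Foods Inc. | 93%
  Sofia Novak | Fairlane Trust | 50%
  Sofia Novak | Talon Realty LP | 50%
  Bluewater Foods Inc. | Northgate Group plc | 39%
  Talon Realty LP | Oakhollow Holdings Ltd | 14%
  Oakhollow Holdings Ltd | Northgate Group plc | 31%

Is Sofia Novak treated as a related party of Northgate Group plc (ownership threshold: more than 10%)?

Yes

Chain via Fairlane Trust → Bluewater Foods Inc. (R2): 50% × 93% × 39% = 18.135% of Northgate Group plc.
Chain via Talon Realty LP → Oakhollow Holdings Ltd (R2): 50% × 14% × 31% = 2.17% of Northgate Group plc.
Aggregating (R1): 18.135% + 2.17% = 20.305%.
20.305% exceeds the 10% threshold, so Sofia is a related party to Northgate Group plc.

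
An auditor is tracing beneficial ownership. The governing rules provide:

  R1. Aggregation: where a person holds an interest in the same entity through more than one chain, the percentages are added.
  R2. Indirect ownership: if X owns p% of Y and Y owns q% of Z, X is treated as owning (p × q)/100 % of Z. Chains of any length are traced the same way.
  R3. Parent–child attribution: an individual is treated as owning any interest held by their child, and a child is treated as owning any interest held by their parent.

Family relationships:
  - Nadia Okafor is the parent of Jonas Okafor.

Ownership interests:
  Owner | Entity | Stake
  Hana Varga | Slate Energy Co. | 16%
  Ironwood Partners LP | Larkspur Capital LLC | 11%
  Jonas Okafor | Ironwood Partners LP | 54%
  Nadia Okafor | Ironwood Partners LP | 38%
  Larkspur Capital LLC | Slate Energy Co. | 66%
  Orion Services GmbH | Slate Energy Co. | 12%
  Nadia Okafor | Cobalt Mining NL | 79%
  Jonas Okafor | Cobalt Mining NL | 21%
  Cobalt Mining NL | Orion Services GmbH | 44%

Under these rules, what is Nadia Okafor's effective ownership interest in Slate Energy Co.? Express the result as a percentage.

By parent–child attribution (R3), Nadia Okafor is treated as also owning Jonas Okafor's interest in Ironwood Partners LP, giving 38% + 54% = 92%.
By parent–child attribution (R3), Nadia Okafor is treated as also owning Jonas Okafor's interest in Cobalt Mining NL, giving 79% + 21% = 100%.
Chain via Ironwood Partners LP → Larkspur Capital LLC (R2): 92% × 11% × 66% = 6.6792% of Slate Energy Co.
Chain via Cobalt Mining NL → Orion Services GmbH (R2): 100% × 44% × 12% = 5.28% of Slate Energy Co.
Aggregating (R1): 6.6792% + 5.28% = 11.9592%.

11.9592%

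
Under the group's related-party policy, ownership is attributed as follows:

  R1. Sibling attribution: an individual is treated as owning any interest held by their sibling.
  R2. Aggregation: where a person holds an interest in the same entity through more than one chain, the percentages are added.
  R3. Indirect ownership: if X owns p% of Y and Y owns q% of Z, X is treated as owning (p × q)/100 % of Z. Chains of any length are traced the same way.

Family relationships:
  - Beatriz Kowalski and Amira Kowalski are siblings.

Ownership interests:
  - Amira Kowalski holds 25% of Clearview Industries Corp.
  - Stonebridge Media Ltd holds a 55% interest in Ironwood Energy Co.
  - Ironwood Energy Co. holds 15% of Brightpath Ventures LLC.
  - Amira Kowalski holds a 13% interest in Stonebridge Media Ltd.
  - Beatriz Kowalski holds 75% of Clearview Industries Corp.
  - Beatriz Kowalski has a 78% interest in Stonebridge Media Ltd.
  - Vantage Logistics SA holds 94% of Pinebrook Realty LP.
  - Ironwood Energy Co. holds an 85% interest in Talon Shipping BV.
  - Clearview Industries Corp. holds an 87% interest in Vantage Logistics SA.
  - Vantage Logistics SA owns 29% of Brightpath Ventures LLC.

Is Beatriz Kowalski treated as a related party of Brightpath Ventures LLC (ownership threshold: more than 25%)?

By sibling attribution (R1), Beatriz Kowalski is treated as also owning Amira Kowalski's interest in Stonebridge Media Ltd, giving 78% + 13% = 91%.
By sibling attribution (R1), Beatriz Kowalski is treated as also owning Amira Kowalski's interest in Clearview Industries Corp, giving 75% + 25% = 100%.
Chain via Stonebridge Media Ltd → Ironwood Energy Co. (R3): 91% × 55% × 15% = 7.5075% of Brightpath Ventures LLC.
Chain via Clearview Industries Corp. → Vantage Logistics SA (R3): 100% × 87% × 29% = 25.23% of Brightpath Ventures LLC.
Aggregating (R2): 7.5075% + 25.23% = 32.7375%.
32.7375% exceeds the 25% threshold, so Beatriz is a related party to Brightpath Ventures LLC.

Yes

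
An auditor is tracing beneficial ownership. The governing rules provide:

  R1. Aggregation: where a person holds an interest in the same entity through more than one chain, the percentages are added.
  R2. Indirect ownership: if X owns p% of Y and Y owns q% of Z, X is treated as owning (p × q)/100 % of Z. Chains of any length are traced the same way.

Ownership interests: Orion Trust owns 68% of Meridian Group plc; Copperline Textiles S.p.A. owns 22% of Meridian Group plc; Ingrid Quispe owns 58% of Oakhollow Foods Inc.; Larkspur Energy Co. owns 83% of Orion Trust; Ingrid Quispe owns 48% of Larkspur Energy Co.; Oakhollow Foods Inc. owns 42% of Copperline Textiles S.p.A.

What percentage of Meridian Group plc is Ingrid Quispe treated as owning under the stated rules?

Chain via Oakhollow Foods Inc. → Copperline Textiles S.p.A. (R2): 58% × 42% × 22% = 5.3592% of Meridian Group plc.
Chain via Larkspur Energy Co. → Orion Trust (R2): 48% × 83% × 68% = 27.0912% of Meridian Group plc.
Aggregating (R1): 5.3592% + 27.0912% = 32.4504%.

32.4504%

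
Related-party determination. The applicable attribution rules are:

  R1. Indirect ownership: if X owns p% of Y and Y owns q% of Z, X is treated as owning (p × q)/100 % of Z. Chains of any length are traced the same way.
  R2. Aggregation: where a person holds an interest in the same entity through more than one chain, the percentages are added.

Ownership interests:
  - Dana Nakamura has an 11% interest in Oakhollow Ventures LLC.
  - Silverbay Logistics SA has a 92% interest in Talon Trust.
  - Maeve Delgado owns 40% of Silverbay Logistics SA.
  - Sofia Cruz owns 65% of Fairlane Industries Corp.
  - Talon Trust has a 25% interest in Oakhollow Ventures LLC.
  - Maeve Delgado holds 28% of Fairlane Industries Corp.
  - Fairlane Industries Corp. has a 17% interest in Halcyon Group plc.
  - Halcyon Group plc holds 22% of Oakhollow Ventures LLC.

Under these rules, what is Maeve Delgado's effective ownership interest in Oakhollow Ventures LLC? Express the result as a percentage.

Chain via Silverbay Logistics SA → Talon Trust (R1): 40% × 92% × 25% = 9.2% of Oakhollow Ventures LLC.
Chain via Fairlane Industries Corp. → Halcyon Group plc (R1): 28% × 17% × 22% = 1.0472% of Oakhollow Ventures LLC.
Aggregating (R2): 9.2% + 1.0472% = 10.2472%.

10.2472%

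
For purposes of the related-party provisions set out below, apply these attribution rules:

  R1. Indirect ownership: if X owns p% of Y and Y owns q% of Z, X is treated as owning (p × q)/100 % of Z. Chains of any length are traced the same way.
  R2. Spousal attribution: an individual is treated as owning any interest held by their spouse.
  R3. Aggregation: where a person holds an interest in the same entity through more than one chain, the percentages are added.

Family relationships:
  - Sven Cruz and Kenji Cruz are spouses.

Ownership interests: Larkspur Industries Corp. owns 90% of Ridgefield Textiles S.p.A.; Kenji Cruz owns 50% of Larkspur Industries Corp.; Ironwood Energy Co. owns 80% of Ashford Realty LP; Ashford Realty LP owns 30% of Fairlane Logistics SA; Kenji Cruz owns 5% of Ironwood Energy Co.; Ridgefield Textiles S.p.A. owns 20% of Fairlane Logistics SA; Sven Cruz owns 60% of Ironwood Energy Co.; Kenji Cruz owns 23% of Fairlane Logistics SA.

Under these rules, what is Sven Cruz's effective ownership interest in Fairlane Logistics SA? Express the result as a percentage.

47.6%

By spousal attribution (R2), Sven Cruz is treated as also owning Kenji Cruz's interest in Ironwood Energy Co, giving 60% + 5% = 65%.
By spousal attribution (R2), Sven Cruz is treated as owning Kenji Cruz's 50% interest in Larkspur Industries Corp.
By spousal attribution (R2), Sven Cruz is treated as owning Kenji Cruz's 23% interest in Fairlane Logistics SA.
Chain via Ironwood Energy Co. → Ashford Realty LP (R1): 65% × 80% × 30% = 15.6% of Fairlane Logistics SA.
Chain via Larkspur Industries Corp. → Ridgefield Textiles S.p.A. (R1): 50% × 90% × 20% = 9% of Fairlane Logistics SA.
Direct interest in Fairlane Logistics SA: 23%.
Aggregating (R3): 15.6% + 9% + 23% = 47.6%.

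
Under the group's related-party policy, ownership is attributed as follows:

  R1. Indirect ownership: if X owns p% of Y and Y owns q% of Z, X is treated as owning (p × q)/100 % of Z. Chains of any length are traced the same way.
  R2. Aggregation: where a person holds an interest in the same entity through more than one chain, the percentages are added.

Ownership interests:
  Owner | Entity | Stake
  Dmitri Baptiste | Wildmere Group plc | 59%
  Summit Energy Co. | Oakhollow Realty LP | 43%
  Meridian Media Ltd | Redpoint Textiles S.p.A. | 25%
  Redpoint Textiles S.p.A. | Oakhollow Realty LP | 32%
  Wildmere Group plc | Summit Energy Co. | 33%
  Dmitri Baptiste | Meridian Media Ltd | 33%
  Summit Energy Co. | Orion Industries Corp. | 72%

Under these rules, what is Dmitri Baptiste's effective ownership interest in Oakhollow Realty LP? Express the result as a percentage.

11.0121%

Chain via Wildmere Group plc → Summit Energy Co. (R1): 59% × 33% × 43% = 8.3721% of Oakhollow Realty LP.
Chain via Meridian Media Ltd → Redpoint Textiles S.p.A. (R1): 33% × 25% × 32% = 2.64% of Oakhollow Realty LP.
Aggregating (R2): 8.3721% + 2.64% = 11.0121%.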